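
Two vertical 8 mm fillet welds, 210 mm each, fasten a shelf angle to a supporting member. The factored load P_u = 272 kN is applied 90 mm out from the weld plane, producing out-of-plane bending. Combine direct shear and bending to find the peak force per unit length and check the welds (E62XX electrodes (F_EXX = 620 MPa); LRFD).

L_w = 2 × 210 = 420 mm; section modulus (unit throat) S = 2 × L²/6 = 14700 mm².
Direct shear f_v = P/L_w = 272×10³/420 = 647.6 N/mm.
Moment M = P × e = 272×10³ × 90 = 24480000 N·mm; bending f_b = M/S = 1665 N/mm.
f_max = √(f_v² + f_b²) = √(647.6² + 1665²) = 1787 N/mm.
φr_n = 0.75 × 0.6 × 620 × (0.707 × 8) = 1578 N/mm → NOT adequate.

f_max ≈ 1790 N/mm; NOT adequate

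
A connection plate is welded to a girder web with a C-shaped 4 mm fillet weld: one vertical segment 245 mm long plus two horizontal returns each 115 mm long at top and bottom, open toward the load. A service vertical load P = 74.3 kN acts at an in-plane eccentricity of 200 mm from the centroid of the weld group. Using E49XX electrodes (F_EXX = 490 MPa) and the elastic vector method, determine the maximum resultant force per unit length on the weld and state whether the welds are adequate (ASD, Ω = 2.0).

f_max ≈ 526 N/mm; NOT adequate

Total weld length L_w = 475 mm. Treat welds as unit-width lines.
Centroid: x̄ = 2×115×57.5 / 475 = 27.84 mm from the vertical weld.
Polar moment about centroid: J = I_x + I_y = [245³/12 + 2×115×122.5²] + [245×27.84² + 2(115³/12 + 115×29.66²)] = 5323000 mm³.
Direct shear f_v = P/L_w = 74.3×10³ / 475 = 156.4 N/mm (vertical).
Torsion M = P·e = 74.3×10³ × 200 = 14860000 N·mm.
Critical point at (x, y) = (87.16, 122.5) from centroid. f_tx = M·y/J = 342 N/mm; f_ty = M·x/J = 243.3 N/mm.
Resultant f_max = √[f_tx² + (f_v + f_ty)²] = √[342² + (156.4 + 243.3)²] = 526.1 N/mm.
Capacity per unit length: r_n/Ω = (1/2.0) × 0.6 × 490 × (0.707 × 4) = 415.7 N/mm.
526.1 > 415.7 → NOT adequate.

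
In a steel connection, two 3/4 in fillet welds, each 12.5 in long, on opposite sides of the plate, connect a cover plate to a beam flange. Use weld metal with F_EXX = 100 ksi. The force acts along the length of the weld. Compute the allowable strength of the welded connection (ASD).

R_n/Ω ≈ 398 kips

Effective throat t_e = 0.707 × 0.75 = 0.5302 in.
Total length L = 25 in; A_we = 0.5302 × 25 = 13.26 in².
F_nw = 0.6 F_EXX = 0.6 × 100 = 60 ksi.
R_n = 60 × 13.26 = 795.4 kips; R_n/Ω = 795.4/2.0 = 397.7 kips.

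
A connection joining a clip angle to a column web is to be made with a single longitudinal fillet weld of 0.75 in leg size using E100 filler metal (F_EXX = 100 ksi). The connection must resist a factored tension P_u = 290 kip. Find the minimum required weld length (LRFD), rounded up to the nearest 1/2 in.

L = 12.5 in

Throat t_e = 0.707 × 0.75 = 0.5302 in.
φr_n = 0.75 × 0.6 × 100 × 0.5302 = 23.86 kip/in.
L_req = P_u / φr_n = 290 / 23.86 = 12.15 in total.
Round up → use L = 12.5 in.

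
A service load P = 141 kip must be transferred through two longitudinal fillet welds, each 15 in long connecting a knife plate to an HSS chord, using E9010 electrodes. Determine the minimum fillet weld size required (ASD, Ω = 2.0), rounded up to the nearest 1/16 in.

w = 1/4 in

E90XX → F_EXX = 90 ksi.
Total weld length L = 30 in.
Required throat t_e = P × Ω / (0.6 F_EXX × L) = 141 × 2.0 / (0.6 × 90 × 30) = 0.1741 in.
Required leg w = t_e / 0.707 = 0.2462 in → use 1/4 in.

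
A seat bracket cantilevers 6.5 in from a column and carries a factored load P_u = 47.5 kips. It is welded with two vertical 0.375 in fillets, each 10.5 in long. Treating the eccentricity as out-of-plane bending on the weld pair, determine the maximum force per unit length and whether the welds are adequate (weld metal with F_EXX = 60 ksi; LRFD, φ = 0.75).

L_w = 2 × 10.5 = 21 in; section modulus (unit throat) S = 2 × L²/6 = 36.75 in².
Direct shear f_v = P/L_w = 47.5/21 = 2.262 kip/in.
Moment M = P × e = 47.5 × 6.5 = 308.75 kip·in; bending f_b = M/S = 8.401 kip/in.
f_max = √(f_v² + f_b²) = √(2.262² + 8.401²) = 8.701 kip/in.
φr_n = 0.75 × 0.6 × 60 × (0.707 × 0.375) = 7.158 kip/in → NOT adequate.

f_max ≈ 8.7 kip/in; NOT adequate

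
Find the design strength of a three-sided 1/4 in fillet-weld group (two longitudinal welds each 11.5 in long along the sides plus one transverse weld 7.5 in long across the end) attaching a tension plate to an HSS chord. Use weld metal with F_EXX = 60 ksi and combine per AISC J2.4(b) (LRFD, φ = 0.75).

φR_n ≈ 147 kips

t_e = 0.707 × 0.25 = 0.1767 in.
R_nwl = 0.6 × 60 × 0.1767 × 23 = 146.3 kips (longitudinal, 2 welds).
R_nwt = 0.6 × 60 × 0.1767 × 7.5 = 47.72 kips (transverse, base value).
(i) R_nwl + R_nwt = 194.1 kips; (ii) 0.85 R_nwl + 1.5 R_nwt = 196 kips.
R_n = max = 196 kips [governs: (ii)]; φR_n = 147 kips.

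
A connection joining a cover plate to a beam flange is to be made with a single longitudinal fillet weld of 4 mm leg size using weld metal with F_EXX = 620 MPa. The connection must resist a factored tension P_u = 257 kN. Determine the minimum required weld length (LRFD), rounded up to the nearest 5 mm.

L = 330 mm

Throat t_e = 0.707 × 4 = 2.828 mm.
φr_n = 0.75 × 0.6 × 620 × 2.828 × 10⁻³ = 0.789 kN/mm.
L_req = P_u / φr_n = 257 / 0.789 = 325.7 mm total.
Round up → use L = 330 mm.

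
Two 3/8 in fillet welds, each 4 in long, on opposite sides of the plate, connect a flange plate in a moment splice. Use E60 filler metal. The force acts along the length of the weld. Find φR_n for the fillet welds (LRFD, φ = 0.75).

φR_n ≈ 57.3 kip

E60XX → F_EXX = 60 ksi.
Effective throat t_e = 0.707 × 0.375 = 0.2651 in.
Total length L = 8 in; A_we = 0.2651 × 8 = 2.121 in².
F_nw = 0.6 F_EXX = 0.6 × 60 = 36 ksi.
φR_n = 0.75 × 36 × 2.121 = 57.27 kip.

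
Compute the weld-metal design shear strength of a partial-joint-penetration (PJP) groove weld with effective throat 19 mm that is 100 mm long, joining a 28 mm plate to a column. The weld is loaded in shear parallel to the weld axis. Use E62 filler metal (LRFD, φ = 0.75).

φR_n ≈ 530 kN

E62XX → F_EXX = 620 MPa.
Effective throat (given) t_e = 19 mm.
A_we = 19 × 100 = 1900 mm².
F_nw = 0.6 F_EXX = 372 MPa.
φR_n = 0.75 × 372 × 1900 × 10⁻³ = 530.1 kN.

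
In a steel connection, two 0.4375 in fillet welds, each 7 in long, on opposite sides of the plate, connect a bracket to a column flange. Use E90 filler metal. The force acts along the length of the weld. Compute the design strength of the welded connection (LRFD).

φR_n ≈ 175 kip

E90XX → F_EXX = 90 ksi.
Effective throat t_e = 0.707 × 0.4375 = 0.3093 in.
Total length L = 14 in; A_we = 0.3093 × 14 = 4.33 in².
F_nw = 0.6 F_EXX = 0.6 × 90 = 54 ksi.
φR_n = 0.75 × 54 × 4.33 = 175.4 kip.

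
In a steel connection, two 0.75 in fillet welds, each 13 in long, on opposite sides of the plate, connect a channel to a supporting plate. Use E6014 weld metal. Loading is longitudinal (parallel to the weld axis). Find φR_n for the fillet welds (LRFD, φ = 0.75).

φR_n ≈ 372 kip

E60XX → F_EXX = 60 ksi.
Effective throat t_e = 0.707 × 0.75 = 0.5302 in.
Total length L = 26 in; A_we = 0.5302 × 26 = 13.79 in².
F_nw = 0.6 F_EXX = 0.6 × 60 = 36 ksi.
φR_n = 0.75 × 36 × 13.79 = 372.2 kip.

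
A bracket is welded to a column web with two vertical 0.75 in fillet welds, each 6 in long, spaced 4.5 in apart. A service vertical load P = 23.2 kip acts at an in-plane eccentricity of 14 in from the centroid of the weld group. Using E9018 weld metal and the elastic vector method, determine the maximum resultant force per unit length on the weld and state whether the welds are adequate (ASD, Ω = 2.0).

E90XX → F_EXX = 90 ksi.
Total weld length L_w = 12 in. Treat welds as unit-width lines.
Polar moment about centroid: J = 2[d³/12 + d(b/2)²] = 2[6³/12 + 6×2.25²] = 96.75 in³.
Direct shear f_v = P/L_w = 23.2 / 12 = 1.933 kip/in (vertical).
Torsion M = P·e = 23.2 × 14 = 324.8 kip·in.
Critical point at (x, y) = (2.25, 3) from centroid. f_tx = M·y/J = 10.07 kip/in; f_ty = M·x/J = 7.553 kip/in.
Resultant f_max = √[f_tx² + (f_v + f_ty)²] = √[10.07² + (1.933 + 7.553)²] = 13.84 kip/in.
Capacity per unit length: r_n/Ω = (1/2.0) × 0.6 × 90 × (0.707 × 0.75) = 14.32 kip/in.
13.84 ≤ 14.32 → adequate.

f_max ≈ 13.8 kip/in; adequate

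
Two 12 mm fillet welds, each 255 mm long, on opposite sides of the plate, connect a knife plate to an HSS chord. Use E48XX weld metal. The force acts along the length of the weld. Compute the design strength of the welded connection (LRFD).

φR_n ≈ 935 kN

E48XX → F_EXX = 480 MPa.
Effective throat t_e = 0.707 × 12 = 8.484 mm.
Total length L = 510 mm; A_we = 8.484 × 510 = 4327 mm².
F_nw = 0.6 F_EXX = 0.6 × 480 = 288 MPa.
φR_n = 0.75 × 288 × 4327 × 10⁻³ = 934.6 kN.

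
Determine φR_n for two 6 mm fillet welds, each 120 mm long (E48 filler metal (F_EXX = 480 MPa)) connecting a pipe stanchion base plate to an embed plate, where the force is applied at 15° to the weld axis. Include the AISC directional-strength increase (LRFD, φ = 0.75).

φR_n ≈ 234 kN

t_e = 0.707 × 6 = 4.242 mm; A_we = 4.242 × 240 = 1018 mm².
Directional factor: 1.0 + 0.5 sin^1.5(15°) = 1.066.
F_nw = 0.6 × 480 × 1.066 = 307 MPa.
φR_n = 0.75 × 307 × 1018 × 10⁻³ = 234.4 kN.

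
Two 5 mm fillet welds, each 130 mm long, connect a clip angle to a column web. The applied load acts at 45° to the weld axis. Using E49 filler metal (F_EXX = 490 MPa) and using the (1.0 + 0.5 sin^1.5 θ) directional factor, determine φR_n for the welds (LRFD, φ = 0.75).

t_e = 0.707 × 5 = 3.535 mm; A_we = 3.535 × 260 = 919.1 mm².
Directional factor: 1.0 + 0.5 sin^1.5(45°) = 1.297.
F_nw = 0.6 × 490 × 1.297 = 381.4 MPa.
φR_n = 0.75 × 381.4 × 919.1 × 10⁻³ = 262.9 kN.

φR_n ≈ 263 kN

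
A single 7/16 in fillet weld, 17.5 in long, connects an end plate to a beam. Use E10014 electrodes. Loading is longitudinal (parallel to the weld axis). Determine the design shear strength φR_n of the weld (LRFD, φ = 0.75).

φR_n ≈ 244 kip

E100XX → F_EXX = 100 ksi.
Effective throat t_e = 0.707 × 0.4375 = 0.3093 in.
Total length L = 17.5 in; A_we = 0.3093 × 17.5 = 5.413 in².
F_nw = 0.6 F_EXX = 0.6 × 100 = 60 ksi.
φR_n = 0.75 × 60 × 5.413 = 243.6 kip.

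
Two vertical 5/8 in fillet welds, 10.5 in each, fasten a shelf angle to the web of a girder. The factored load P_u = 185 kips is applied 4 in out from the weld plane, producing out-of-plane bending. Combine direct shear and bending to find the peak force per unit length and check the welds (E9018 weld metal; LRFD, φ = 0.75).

f_max ≈ 22 kip/in; NOT adequate

E90XX → F_EXX = 90 ksi.
L_w = 2 × 10.5 = 21 in; section modulus (unit throat) S = 2 × L²/6 = 36.75 in².
Direct shear f_v = P/L_w = 185/21 = 8.81 kip/in.
Moment M = P × e = 185 × 4 = 740 kip·in; bending f_b = M/S = 20.14 kip/in.
f_max = √(f_v² + f_b²) = √(8.81² + 20.14²) = 21.98 kip/in.
φr_n = 0.75 × 0.6 × 90 × (0.707 × 0.625) = 17.9 kip/in → NOT adequate.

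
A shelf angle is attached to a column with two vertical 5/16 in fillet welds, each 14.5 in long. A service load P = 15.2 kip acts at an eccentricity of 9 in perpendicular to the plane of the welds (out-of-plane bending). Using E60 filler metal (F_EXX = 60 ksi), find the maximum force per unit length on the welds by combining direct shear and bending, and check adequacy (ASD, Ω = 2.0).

f_max ≈ 2.02 kip/in; adequate

L_w = 2 × 14.5 = 29 in; section modulus (unit throat) S = 2 × L²/6 = 70.08 in².
Direct shear f_v = P/L_w = 15.2/29 = 0.5241 kip/in.
Moment M = P × e = 15.2 × 9 = 136.8 kip·in; bending f_b = M/S = 1.952 kip/in.
f_max = √(f_v² + f_b²) = √(0.5241² + 1.952²) = 2.021 kip/in.
r_n/Ω = (1/2.0) × 0.6 × 60 × (0.707 × 0.3125) = 3.977 kip/in → adequate.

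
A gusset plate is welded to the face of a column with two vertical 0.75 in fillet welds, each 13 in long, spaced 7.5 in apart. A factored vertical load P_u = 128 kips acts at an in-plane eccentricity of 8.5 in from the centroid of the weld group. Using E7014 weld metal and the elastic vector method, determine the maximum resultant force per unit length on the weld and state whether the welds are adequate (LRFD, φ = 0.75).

E70XX → F_EXX = 70 ksi.
Total weld length L_w = 26 in. Treat welds as unit-width lines.
Polar moment about centroid: J = 2[d³/12 + d(b/2)²] = 2[13³/12 + 13×3.75²] = 731.8 in³.
Direct shear f_v = P/L_w = 128 / 26 = 4.923 kip/in (vertical).
Torsion M = P·e = 128 × 8.5 = 1088 kip·in.
Critical point at (x, y) = (3.75, 6.5) from centroid. f_tx = M·y/J = 9.664 kip/in; f_ty = M·x/J = 5.575 kip/in.
Resultant f_max = √[f_tx² + (f_v + f_ty)²] = √[9.664² + (4.923 + 5.575)²] = 14.27 kip/in.
Capacity per unit length: φr_n = 0.75 × 0.6 × 70 × (0.707 × 0.75) = 16.7 kip/in.
14.27 ≤ 16.7 → adequate.

f_max ≈ 14.3 kip/in; adequate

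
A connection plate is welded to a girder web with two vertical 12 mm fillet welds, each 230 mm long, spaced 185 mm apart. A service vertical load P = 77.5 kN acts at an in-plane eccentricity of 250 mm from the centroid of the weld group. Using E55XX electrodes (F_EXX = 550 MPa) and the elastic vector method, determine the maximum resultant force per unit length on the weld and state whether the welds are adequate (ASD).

f_max ≈ 600 N/mm; adequate

Total weld length L_w = 460 mm. Treat welds as unit-width lines.
Polar moment about centroid: J = 2[d³/12 + d(b/2)²] = 2[230³/12 + 230×92.5²] = 5964000 mm³.
Direct shear f_v = P/L_w = 77.5×10³ / 460 = 168.5 N/mm (vertical).
Torsion M = P·e = 77.5×10³ × 250 = 19375000 N·mm.
Critical point at (x, y) = (92.5, 115) from centroid. f_tx = M·y/J = 373.6 N/mm; f_ty = M·x/J = 300.5 N/mm.
Resultant f_max = √[f_tx² + (f_v + f_ty)²] = √[373.6² + (168.5 + 300.5)²] = 599.6 N/mm.
Capacity per unit length: r_n/Ω = (1/2.0) × 0.6 × 550 × (0.707 × 12) = 1400 N/mm.
599.6 ≤ 1400 → adequate.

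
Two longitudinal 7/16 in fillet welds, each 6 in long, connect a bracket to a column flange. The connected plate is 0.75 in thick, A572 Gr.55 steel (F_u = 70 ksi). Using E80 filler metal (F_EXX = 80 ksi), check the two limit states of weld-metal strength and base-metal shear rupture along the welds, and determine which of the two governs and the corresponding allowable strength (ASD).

t_e = 0.707 × 0.4375 = 0.3093 in; L = 12 in.
Weld metal: R_n/Ω = (1/2.0) × 0.6 × 80 × 0.3093 × 12 = 89.08 kips.
Base metal (shear rupture): R_n/Ω = (1/2.0) × 0.6 × 70 × 0.75 × 12 = 189 kips.
Governing: weld metal.

R_n/Ω ≈ 89.1 kips (weld metal governs)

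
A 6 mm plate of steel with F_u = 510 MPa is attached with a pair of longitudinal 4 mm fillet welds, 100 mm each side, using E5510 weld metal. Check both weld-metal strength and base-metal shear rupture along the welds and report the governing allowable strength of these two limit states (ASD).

R_n/Ω ≈ 93.3 kN (weld metal governs)

E55XX → F_EXX = 550 MPa.
t_e = 0.707 × 4 = 2.828 mm; L = 200 mm.
Weld metal: R_n/Ω = (1/2.0) × 0.6 × 550 × 2.828 × 200 × 10⁻³ = 93.32 kN.
Base metal (shear rupture): R_n/Ω = (1/2.0) × 0.6 × 510 × 6 × 200 × 10⁻³ = 183.6 kN.
Governing: weld metal.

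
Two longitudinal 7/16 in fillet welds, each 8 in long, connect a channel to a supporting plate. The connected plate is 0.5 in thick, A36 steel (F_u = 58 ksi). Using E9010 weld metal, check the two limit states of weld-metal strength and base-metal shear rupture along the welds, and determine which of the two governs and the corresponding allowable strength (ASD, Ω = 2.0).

E90XX → F_EXX = 90 ksi.
t_e = 0.707 × 0.4375 = 0.3093 in; L = 16 in.
Weld metal: R_n/Ω = (1/2.0) × 0.6 × 90 × 0.3093 × 16 = 133.6 kip.
Base metal (shear rupture): R_n/Ω = (1/2.0) × 0.6 × 58 × 0.5 × 16 = 139.2 kip.
Governing: weld metal.

R_n/Ω ≈ 134 kip (weld metal governs)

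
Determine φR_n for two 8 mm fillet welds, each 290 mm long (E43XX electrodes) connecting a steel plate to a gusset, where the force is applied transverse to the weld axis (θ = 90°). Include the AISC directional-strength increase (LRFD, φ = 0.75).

E43XX → F_EXX = 430 MPa.
t_e = 0.707 × 8 = 5.656 mm; A_we = 5.656 × 580 = 3280 mm².
Directional factor: 1.0 + 0.5 sin^1.5(90°) = 1.5.
F_nw = 0.6 × 430 × 1.5 = 387 MPa.
φR_n = 0.75 × 387 × 3280 × 10⁻³ = 952.2 kN.

φR_n ≈ 952 kN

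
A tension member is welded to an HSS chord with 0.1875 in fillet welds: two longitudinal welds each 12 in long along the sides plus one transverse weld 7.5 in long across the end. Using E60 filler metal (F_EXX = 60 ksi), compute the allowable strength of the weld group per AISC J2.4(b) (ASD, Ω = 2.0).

t_e = 0.707 × 0.1875 = 0.1326 in.
R_nwl = 0.6 × 60 × 0.1326 × 24 = 114.5 kip (longitudinal, 2 welds).
R_nwt = 0.6 × 60 × 0.1326 × 7.5 = 35.79 kip (transverse, base value).
(i) R_nwl + R_nwt = 150.3 kip; (ii) 0.85 R_nwl + 1.5 R_nwt = 151 kip.
R_n = max = 151 kip [governs: (ii)]; R_n/Ω = 75.52 kip.

R_n/Ω ≈ 75.5 kip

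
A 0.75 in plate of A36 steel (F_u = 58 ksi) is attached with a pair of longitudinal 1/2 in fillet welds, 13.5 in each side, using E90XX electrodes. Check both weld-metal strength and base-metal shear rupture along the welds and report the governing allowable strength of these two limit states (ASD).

E90XX → F_EXX = 90 ksi.
t_e = 0.707 × 0.5 = 0.3535 in; L = 27 in.
Weld metal: R_n/Ω = (1/2.0) × 0.6 × 90 × 0.3535 × 27 = 257.7 kip.
Base metal (shear rupture): R_n/Ω = (1/2.0) × 0.6 × 58 × 0.75 × 27 = 352.3 kip.
Governing: weld metal.

R_n/Ω ≈ 258 kip (weld metal governs)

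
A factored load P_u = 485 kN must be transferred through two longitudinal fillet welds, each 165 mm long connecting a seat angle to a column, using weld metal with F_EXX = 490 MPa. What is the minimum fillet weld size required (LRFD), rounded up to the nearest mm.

Total weld length L = 330 mm.
Required throat t_e = P_u / (φ × 0.6 F_EXX × L) = 485 / (0.75 × 0.6 × 490 × 330 × 10⁻³) = 6.665 mm.
Required leg w = t_e / 0.707 = 9.428 mm → use 10 mm.

w = 10 mm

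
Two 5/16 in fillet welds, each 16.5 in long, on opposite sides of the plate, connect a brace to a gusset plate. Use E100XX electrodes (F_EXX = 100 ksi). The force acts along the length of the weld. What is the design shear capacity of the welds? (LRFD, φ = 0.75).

Effective throat t_e = 0.707 × 0.3125 = 0.2209 in.
Total length L = 33 in; A_we = 0.2209 × 33 = 7.291 in².
F_nw = 0.6 F_EXX = 0.6 × 100 = 60 ksi.
φR_n = 0.75 × 60 × 7.291 = 328.1 kips.

φR_n ≈ 328 kips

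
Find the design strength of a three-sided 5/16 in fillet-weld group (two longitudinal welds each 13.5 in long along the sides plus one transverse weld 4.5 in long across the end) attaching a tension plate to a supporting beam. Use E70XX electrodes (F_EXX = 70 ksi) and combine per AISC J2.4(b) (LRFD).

φR_n ≈ 219 kips

t_e = 0.707 × 0.3125 = 0.2209 in.
R_nwl = 0.6 × 70 × 0.2209 × 27 = 250.5 kips (longitudinal, 2 welds).
R_nwt = 0.6 × 70 × 0.2209 × 4.5 = 41.76 kips (transverse, base value).
(i) R_nwl + R_nwt = 292.3 kips; (ii) 0.85 R_nwl + 1.5 R_nwt = 275.6 kips.
R_n = max = 292.3 kips [governs: (i)]; φR_n = 219.2 kips.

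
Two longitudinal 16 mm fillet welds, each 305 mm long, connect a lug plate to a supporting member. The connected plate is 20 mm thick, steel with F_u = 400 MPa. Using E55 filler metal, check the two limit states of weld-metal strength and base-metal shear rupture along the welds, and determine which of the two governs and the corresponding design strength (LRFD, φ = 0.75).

φR_n ≈ 1710 kN (weld metal governs)

E55XX → F_EXX = 550 MPa.
t_e = 0.707 × 16 = 11.31 mm; L = 610 mm.
Weld metal: φR_n = 0.75 × 0.6 × 550 × 11.31 × 610 × 10⁻³ = 1708 kN.
Base metal (shear rupture): φR_n = 0.75 × 0.6 × 400 × 20 × 610 × 10⁻³ = 2196 kN.
Governing: weld metal.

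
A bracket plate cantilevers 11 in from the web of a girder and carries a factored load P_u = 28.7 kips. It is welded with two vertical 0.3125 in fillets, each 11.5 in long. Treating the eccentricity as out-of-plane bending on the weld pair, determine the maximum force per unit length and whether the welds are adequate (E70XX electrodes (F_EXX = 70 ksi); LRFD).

f_max ≈ 7.27 kip/in; NOT adequate

L_w = 2 × 11.5 = 23 in; section modulus (unit throat) S = 2 × L²/6 = 44.08 in².
Direct shear f_v = P/L_w = 28.7/23 = 1.248 kip/in.
Moment M = P × e = 28.7 × 11 = 315.7 kip·in; bending f_b = M/S = 7.161 kip/in.
f_max = √(f_v² + f_b²) = √(1.248² + 7.161²) = 7.269 kip/in.
φr_n = 0.75 × 0.6 × 70 × (0.707 × 0.3125) = 6.96 kip/in → NOT adequate.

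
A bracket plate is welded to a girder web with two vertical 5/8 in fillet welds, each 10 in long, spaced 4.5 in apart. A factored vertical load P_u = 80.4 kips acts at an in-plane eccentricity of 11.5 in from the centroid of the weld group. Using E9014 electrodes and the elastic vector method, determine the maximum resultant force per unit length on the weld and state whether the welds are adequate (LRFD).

f_max ≈ 20.9 kip/in; NOT adequate

E90XX → F_EXX = 90 ksi.
Total weld length L_w = 20 in. Treat welds as unit-width lines.
Polar moment about centroid: J = 2[d³/12 + d(b/2)²] = 2[10³/12 + 10×2.25²] = 267.9 in³.
Direct shear f_v = P/L_w = 80.4 / 20 = 4.02 kip/in (vertical).
Torsion M = P·e = 80.4 × 11.5 = 924.6 kip·in.
Critical point at (x, y) = (2.25, 5) from centroid. f_tx = M·y/J = 17.26 kip/in; f_ty = M·x/J = 7.765 kip/in.
Resultant f_max = √[f_tx² + (f_v + f_ty)²] = √[17.26² + (4.02 + 7.765)²] = 20.9 kip/in.
Capacity per unit length: φr_n = 0.75 × 0.6 × 90 × (0.707 × 0.625) = 17.9 kip/in.
20.9 > 17.9 → NOT adequate.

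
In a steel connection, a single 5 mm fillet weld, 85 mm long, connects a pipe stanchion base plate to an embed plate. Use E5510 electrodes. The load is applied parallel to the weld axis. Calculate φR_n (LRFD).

E55XX → F_EXX = 550 MPa.
Effective throat t_e = 0.707 × 5 = 3.535 mm.
Total length L = 85 mm; A_we = 3.535 × 85 = 300.5 mm².
F_nw = 0.6 F_EXX = 0.6 × 550 = 330 MPa.
φR_n = 0.75 × 330 × 300.5 × 10⁻³ = 74.37 kN.

φR_n ≈ 74.4 kN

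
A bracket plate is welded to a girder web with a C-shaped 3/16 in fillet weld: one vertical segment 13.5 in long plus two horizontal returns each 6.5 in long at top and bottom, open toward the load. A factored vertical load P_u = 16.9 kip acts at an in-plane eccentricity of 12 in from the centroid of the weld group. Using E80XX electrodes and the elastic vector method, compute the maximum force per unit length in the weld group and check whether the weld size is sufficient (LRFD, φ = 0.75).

f_max ≈ 2.29 kip/in; adequate

E80XX → F_EXX = 80 ksi.
Total weld length L_w = 26.5 in. Treat welds as unit-width lines.
Centroid: x̄ = 2×6.5×3.25 / 26.5 = 1.594 in from the vertical weld.
Polar moment about centroid: J = I_x + I_y = [13.5³/12 + 2×6.5×6.75²] + [13.5×1.594² + 2(6.5³/12 + 6.5×1.656²)] = 913.1 in³.
Direct shear f_v = P/L_w = 16.9 / 26.5 = 0.6377 kip/in (vertical).
Torsion M = P·e = 16.9 × 12 = 202.8 kip·in.
Critical point at (x, y) = (4.906, 6.75) from centroid. f_tx = M·y/J = 1.499 kip/in; f_ty = M·x/J = 1.09 kip/in.
Resultant f_max = √[f_tx² + (f_v + f_ty)²] = √[1.499² + (0.6377 + 1.09)²] = 2.287 kip/in.
Capacity per unit length: φr_n = 0.75 × 0.6 × 80 × (0.707 × 0.1875) = 4.772 kip/in.
2.287 ≤ 4.772 → adequate.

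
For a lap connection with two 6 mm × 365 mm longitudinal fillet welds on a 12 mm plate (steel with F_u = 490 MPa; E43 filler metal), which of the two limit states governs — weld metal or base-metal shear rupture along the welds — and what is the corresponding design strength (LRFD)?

E43XX → F_EXX = 430 MPa.
t_e = 0.707 × 6 = 4.242 mm; L = 730 mm.
Weld metal: φR_n = 0.75 × 0.6 × 430 × 4.242 × 730 × 10⁻³ = 599.2 kN.
Base metal (shear rupture): φR_n = 0.75 × 0.6 × 490 × 12 × 730 × 10⁻³ = 1932 kN.
Governing: weld metal.

φR_n ≈ 599 kN (weld metal governs)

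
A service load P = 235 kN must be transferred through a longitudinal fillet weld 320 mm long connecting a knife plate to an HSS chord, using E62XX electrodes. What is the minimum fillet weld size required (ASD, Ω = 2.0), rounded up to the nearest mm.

E62XX → F_EXX = 620 MPa.
Total weld length L = 320 mm.
Required throat t_e = P × Ω / (0.6 F_EXX × L) = 235 × 2.0 / (0.6 × 620 × 320 × 10⁻³) = 3.948 mm.
Required leg w = t_e / 0.707 = 5.585 mm → use 6 mm.

w = 6 mm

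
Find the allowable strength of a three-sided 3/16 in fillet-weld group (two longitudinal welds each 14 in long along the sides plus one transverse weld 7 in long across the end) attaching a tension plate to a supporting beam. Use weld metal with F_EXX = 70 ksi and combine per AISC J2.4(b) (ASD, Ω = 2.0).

R_n/Ω ≈ 97.4 kips

t_e = 0.707 × 0.1875 = 0.1326 in.
R_nwl = 0.6 × 70 × 0.1326 × 28 = 155.9 kips (longitudinal, 2 welds).
R_nwt = 0.6 × 70 × 0.1326 × 7 = 38.97 kips (transverse, base value).
(i) R_nwl + R_nwt = 194.9 kips; (ii) 0.85 R_nwl + 1.5 R_nwt = 191 kips.
R_n = max = 194.9 kips [governs: (i)]; R_n/Ω = 97.43 kips.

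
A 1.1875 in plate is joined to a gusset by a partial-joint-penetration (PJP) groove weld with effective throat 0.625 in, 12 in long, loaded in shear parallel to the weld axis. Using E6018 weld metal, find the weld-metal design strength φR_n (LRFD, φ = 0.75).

E60XX → F_EXX = 60 ksi.
Effective throat (given) t_e = 0.625 in.
A_we = 0.625 × 12 = 7.5 in².
F_nw = 0.6 F_EXX = 36 ksi.
φR_n = 0.75 × 36 × 7.5 = 202.5 kips.

φR_n ≈ 202 kips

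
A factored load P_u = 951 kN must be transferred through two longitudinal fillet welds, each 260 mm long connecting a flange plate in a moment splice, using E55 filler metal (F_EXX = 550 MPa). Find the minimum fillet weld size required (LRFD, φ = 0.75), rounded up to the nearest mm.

w = 11 mm

Total weld length L = 520 mm.
Required throat t_e = P_u / (φ × 0.6 F_EXX × L) = 951 / (0.75 × 0.6 × 550 × 520 × 10⁻³) = 7.389 mm.
Required leg w = t_e / 0.707 = 10.45 mm → use 11 mm.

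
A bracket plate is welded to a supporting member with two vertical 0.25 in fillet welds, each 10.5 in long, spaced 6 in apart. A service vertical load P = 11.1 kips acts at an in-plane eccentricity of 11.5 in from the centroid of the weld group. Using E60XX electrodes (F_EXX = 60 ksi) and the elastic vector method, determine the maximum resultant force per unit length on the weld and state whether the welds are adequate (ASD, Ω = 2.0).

f_max ≈ 2.33 kip/in; adequate

Total weld length L_w = 21 in. Treat welds as unit-width lines.
Polar moment about centroid: J = 2[d³/12 + d(b/2)²] = 2[10.5³/12 + 10.5×3²] = 381.9 in³.
Direct shear f_v = P/L_w = 11.1 / 21 = 0.5286 kip/in (vertical).
Torsion M = P·e = 11.1 × 11.5 = 127.65 kip·in.
Critical point at (x, y) = (3, 5.25) from centroid. f_tx = M·y/J = 1.755 kip/in; f_ty = M·x/J = 1.003 kip/in.
Resultant f_max = √[f_tx² + (f_v + f_ty)²] = √[1.755² + (0.5286 + 1.003)²] = 2.329 kip/in.
Capacity per unit length: r_n/Ω = (1/2.0) × 0.6 × 60 × (0.707 × 0.25) = 3.181 kip/in.
2.329 ≤ 3.181 → adequate.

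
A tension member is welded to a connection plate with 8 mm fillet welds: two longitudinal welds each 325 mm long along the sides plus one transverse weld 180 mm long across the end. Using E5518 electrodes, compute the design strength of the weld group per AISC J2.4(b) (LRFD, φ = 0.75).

E55XX → F_EXX = 550 MPa.
t_e = 0.707 × 8 = 5.656 mm.
R_nwl = 0.6 × 550 × 5.656 × 650 × 10⁻³ = 1213 kN (longitudinal, 2 welds).
R_nwt = 0.6 × 550 × 5.656 × 180 × 10⁻³ = 336 kN (transverse, base value).
(i) R_nwl + R_nwt = 1549 kN; (ii) 0.85 R_nwl + 1.5 R_nwt = 1535 kN.
R_n = max = 1549 kN [governs: (i)]; φR_n = 1162 kN.

φR_n ≈ 1160 kN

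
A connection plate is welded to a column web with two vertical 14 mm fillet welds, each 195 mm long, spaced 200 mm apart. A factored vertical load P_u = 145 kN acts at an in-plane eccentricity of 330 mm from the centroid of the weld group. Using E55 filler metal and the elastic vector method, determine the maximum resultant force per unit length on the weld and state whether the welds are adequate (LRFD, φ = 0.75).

f_max ≈ 1590 N/mm; adequate

E55XX → F_EXX = 550 MPa.
Total weld length L_w = 390 mm. Treat welds as unit-width lines.
Polar moment about centroid: J = 2[d³/12 + d(b/2)²] = 2[195³/12 + 195×100²] = 5136000 mm³.
Direct shear f_v = P/L_w = 145×10³ / 390 = 371.8 N/mm (vertical).
Torsion M = P·e = 145×10³ × 330 = 47850000 N·mm.
Critical point at (x, y) = (100, 97.5) from centroid. f_tx = M·y/J = 908.4 N/mm; f_ty = M·x/J = 931.7 N/mm.
Resultant f_max = √[f_tx² + (f_v + f_ty)²] = √[908.4² + (371.8 + 931.7)²] = 1589 N/mm.
Capacity per unit length: φr_n = 0.75 × 0.6 × 550 × (0.707 × 14) = 2450 N/mm.
1589 ≤ 2450 → adequate.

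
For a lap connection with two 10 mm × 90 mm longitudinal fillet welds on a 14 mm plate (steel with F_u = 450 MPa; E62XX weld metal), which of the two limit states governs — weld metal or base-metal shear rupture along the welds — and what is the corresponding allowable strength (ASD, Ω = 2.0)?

R_n/Ω ≈ 237 kN (weld metal governs)

E62XX → F_EXX = 620 MPa.
t_e = 0.707 × 10 = 7.07 mm; L = 180 mm.
Weld metal: R_n/Ω = (1/2.0) × 0.6 × 620 × 7.07 × 180 × 10⁻³ = 236.7 kN.
Base metal (shear rupture): R_n/Ω = (1/2.0) × 0.6 × 450 × 14 × 180 × 10⁻³ = 340.2 kN.
Governing: weld metal.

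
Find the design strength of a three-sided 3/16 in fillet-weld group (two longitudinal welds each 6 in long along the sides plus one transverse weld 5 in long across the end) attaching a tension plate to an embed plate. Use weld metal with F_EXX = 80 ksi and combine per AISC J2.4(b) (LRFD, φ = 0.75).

φR_n ≈ 84.5 kips

t_e = 0.707 × 0.1875 = 0.1326 in.
R_nwl = 0.6 × 80 × 0.1326 × 12 = 76.36 kips (longitudinal, 2 welds).
R_nwt = 0.6 × 80 × 0.1326 × 5 = 31.81 kips (transverse, base value).
(i) R_nwl + R_nwt = 108.2 kips; (ii) 0.85 R_nwl + 1.5 R_nwt = 112.6 kips.
R_n = max = 112.6 kips [governs: (ii)]; φR_n = 84.47 kips.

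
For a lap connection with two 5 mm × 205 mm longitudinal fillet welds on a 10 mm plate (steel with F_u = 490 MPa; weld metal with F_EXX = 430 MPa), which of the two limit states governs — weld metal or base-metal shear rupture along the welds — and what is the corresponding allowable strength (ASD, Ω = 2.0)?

R_n/Ω ≈ 187 kN (weld metal governs)

t_e = 0.707 × 5 = 3.535 mm; L = 410 mm.
Weld metal: R_n/Ω = (1/2.0) × 0.6 × 430 × 3.535 × 410 × 10⁻³ = 187 kN.
Base metal (shear rupture): R_n/Ω = (1/2.0) × 0.6 × 490 × 10 × 410 × 10⁻³ = 602.7 kN.
Governing: weld metal.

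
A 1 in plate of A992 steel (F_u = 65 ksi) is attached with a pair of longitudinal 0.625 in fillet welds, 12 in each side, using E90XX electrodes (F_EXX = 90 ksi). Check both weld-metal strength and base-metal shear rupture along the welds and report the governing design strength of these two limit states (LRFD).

t_e = 0.707 × 0.625 = 0.4419 in; L = 24 in.
Weld metal: φR_n = 0.75 × 0.6 × 90 × 0.4419 × 24 = 429.5 kip.
Base metal (shear rupture): φR_n = 0.75 × 0.6 × 65 × 1 × 24 = 702 kip.
Governing: weld metal.

φR_n ≈ 430 kip (weld metal governs)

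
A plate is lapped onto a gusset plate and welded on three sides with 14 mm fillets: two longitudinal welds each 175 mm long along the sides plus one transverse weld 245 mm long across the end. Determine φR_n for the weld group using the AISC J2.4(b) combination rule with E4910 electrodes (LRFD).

φR_n ≈ 1450 kN

E49XX → F_EXX = 490 MPa.
t_e = 0.707 × 14 = 9.898 mm.
R_nwl = 0.6 × 490 × 9.898 × 350 × 10⁻³ = 1019 kN (longitudinal, 2 welds).
R_nwt = 0.6 × 490 × 9.898 × 245 × 10⁻³ = 713 kN (transverse, base value).
(i) R_nwl + R_nwt = 1731 kN; (ii) 0.85 R_nwl + 1.5 R_nwt = 1935 kN.
R_n = max = 1935 kN [governs: (ii)]; φR_n = 1451 kN.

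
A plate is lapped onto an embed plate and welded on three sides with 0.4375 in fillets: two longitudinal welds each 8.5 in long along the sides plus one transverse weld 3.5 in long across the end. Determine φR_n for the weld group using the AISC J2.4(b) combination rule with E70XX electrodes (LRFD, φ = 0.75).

φR_n ≈ 200 kip

E70XX → F_EXX = 70 ksi.
t_e = 0.707 × 0.4375 = 0.3093 in.
R_nwl = 0.6 × 70 × 0.3093 × 17 = 220.8 kip (longitudinal, 2 welds).
R_nwt = 0.6 × 70 × 0.3093 × 3.5 = 45.47 kip (transverse, base value).
(i) R_nwl + R_nwt = 266.3 kip; (ii) 0.85 R_nwl + 1.5 R_nwt = 255.9 kip.
R_n = max = 266.3 kip [governs: (i)]; φR_n = 199.7 kip.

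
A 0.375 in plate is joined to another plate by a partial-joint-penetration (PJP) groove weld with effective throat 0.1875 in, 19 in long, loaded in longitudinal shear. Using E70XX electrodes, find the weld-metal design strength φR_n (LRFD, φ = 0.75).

E70XX → F_EXX = 70 ksi.
Effective throat (given) t_e = 0.1875 in.
A_we = 0.1875 × 19 = 3.562 in².
F_nw = 0.6 F_EXX = 42 ksi.
φR_n = 0.75 × 42 × 3.562 = 112.2 kips.

φR_n ≈ 112 kips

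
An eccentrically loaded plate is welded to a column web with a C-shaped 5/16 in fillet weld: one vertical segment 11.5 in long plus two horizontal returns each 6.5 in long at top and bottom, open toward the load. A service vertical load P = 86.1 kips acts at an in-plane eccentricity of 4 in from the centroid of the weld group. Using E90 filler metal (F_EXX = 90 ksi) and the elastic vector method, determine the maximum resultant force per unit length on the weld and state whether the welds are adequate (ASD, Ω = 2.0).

f_max ≈ 6.68 kip/in; NOT adequate

Total weld length L_w = 24.5 in. Treat welds as unit-width lines.
Centroid: x̄ = 2×6.5×3.25 / 24.5 = 1.724 in from the vertical weld.
Polar moment about centroid: J = I_x + I_y = [11.5³/12 + 2×6.5×5.75²] + [11.5×1.724² + 2(6.5³/12 + 6.5×1.526²)] = 666.8 in³.
Direct shear f_v = P/L_w = 86.1 / 24.5 = 3.514 kip/in (vertical).
Torsion M = P·e = 86.1 × 4 = 344.4 kip·in.
Critical point at (x, y) = (4.776, 5.75) from centroid. f_tx = M·y/J = 2.97 kip/in; f_ty = M·x/J = 2.467 kip/in.
Resultant f_max = √[f_tx² + (f_v + f_ty)²] = √[2.97² + (3.514 + 2.467)²] = 6.678 kip/in.
Capacity per unit length: r_n/Ω = (1/2.0) × 0.6 × 90 × (0.707 × 0.3125) = 5.965 kip/in.
6.678 > 5.965 → NOT adequate.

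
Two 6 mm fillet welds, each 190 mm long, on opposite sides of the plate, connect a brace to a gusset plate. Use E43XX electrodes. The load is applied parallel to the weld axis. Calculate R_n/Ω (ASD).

E43XX → F_EXX = 430 MPa.
Effective throat t_e = 0.707 × 6 = 4.242 mm.
Total length L = 380 mm; A_we = 4.242 × 380 = 1612 mm².
F_nw = 0.6 F_EXX = 0.6 × 430 = 258 MPa.
R_n = 258 × 1612 × 10⁻³ = 415.9 kN; R_n/Ω = 415.9/2.0 = 207.9 kN.

R_n/Ω ≈ 208 kN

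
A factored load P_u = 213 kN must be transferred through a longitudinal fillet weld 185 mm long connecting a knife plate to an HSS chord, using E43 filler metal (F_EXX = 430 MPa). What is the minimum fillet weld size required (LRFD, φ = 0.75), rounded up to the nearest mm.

w = 9 mm

Total weld length L = 185 mm.
Required throat t_e = P_u / (φ × 0.6 F_EXX × L) = 213 / (0.75 × 0.6 × 430 × 185 × 10⁻³) = 5.95 mm.
Required leg w = t_e / 0.707 = 8.416 mm → use 9 mm.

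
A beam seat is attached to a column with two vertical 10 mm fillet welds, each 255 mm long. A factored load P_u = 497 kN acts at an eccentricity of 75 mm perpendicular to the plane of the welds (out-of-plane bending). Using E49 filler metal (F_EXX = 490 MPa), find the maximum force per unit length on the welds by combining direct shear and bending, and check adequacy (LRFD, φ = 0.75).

L_w = 2 × 255 = 510 mm; section modulus (unit throat) S = 2 × L²/6 = 21680 mm².
Direct shear f_v = P/L_w = 497×10³/510 = 974.5 N/mm.
Moment M = P × e = 497×10³ × 75 = 37275000 N·mm; bending f_b = M/S = 1720 N/mm.
f_max = √(f_v² + f_b²) = √(974.5² + 1720²) = 1977 N/mm.
φr_n = 0.75 × 0.6 × 490 × (0.707 × 10) = 1559 N/mm → NOT adequate.

f_max ≈ 1980 N/mm; NOT adequate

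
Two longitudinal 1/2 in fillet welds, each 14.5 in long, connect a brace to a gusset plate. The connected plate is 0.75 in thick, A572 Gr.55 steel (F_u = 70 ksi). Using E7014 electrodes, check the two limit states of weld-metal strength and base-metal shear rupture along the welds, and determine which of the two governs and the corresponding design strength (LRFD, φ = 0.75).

E70XX → F_EXX = 70 ksi.
t_e = 0.707 × 0.5 = 0.3535 in; L = 29 in.
Weld metal: φR_n = 0.75 × 0.6 × 70 × 0.3535 × 29 = 322.9 kip.
Base metal (shear rupture): φR_n = 0.75 × 0.6 × 70 × 0.75 × 29 = 685.1 kip.
Governing: weld metal.

φR_n ≈ 323 kip (weld metal governs)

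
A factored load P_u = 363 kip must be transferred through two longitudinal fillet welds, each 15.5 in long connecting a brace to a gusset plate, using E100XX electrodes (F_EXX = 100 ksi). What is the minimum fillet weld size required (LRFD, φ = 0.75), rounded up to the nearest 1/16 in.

w = 3/8 in

Total weld length L = 31 in.
Required throat t_e = P_u / (φ × 0.6 F_EXX × L) = 363 / (0.75 × 0.6 × 100 × 31) = 0.2602 in.
Required leg w = t_e / 0.707 = 0.3681 in → use 3/8 in.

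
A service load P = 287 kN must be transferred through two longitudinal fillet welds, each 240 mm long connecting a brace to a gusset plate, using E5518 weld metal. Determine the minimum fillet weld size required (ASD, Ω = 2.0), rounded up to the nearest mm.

E55XX → F_EXX = 550 MPa.
Total weld length L = 480 mm.
Required throat t_e = P × Ω / (0.6 F_EXX × L) = 287 × 2.0 / (0.6 × 550 × 480 × 10⁻³) = 3.624 mm.
Required leg w = t_e / 0.707 = 5.126 mm → use 6 mm.

w = 6 mm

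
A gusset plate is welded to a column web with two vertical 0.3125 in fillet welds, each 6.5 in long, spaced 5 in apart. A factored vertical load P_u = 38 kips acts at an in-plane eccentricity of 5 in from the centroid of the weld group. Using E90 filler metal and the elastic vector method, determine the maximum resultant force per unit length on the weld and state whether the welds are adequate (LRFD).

E90XX → F_EXX = 90 ksi.
Total weld length L_w = 13 in. Treat welds as unit-width lines.
Polar moment about centroid: J = 2[d³/12 + d(b/2)²] = 2[6.5³/12 + 6.5×2.5²] = 127 in³.
Direct shear f_v = P/L_w = 38 / 13 = 2.923 kip/in (vertical).
Torsion M = P·e = 38 × 5 = 190 kip·in.
Critical point at (x, y) = (2.5, 3.25) from centroid. f_tx = M·y/J = 4.861 kip/in; f_ty = M·x/J = 3.74 kip/in.
Resultant f_max = √[f_tx² + (f_v + f_ty)²] = √[4.861² + (2.923 + 3.74)²] = 8.248 kip/in.
Capacity per unit length: φr_n = 0.75 × 0.6 × 90 × (0.707 × 0.3125) = 8.948 kip/in.
8.248 ≤ 8.948 → adequate.

f_max ≈ 8.25 kip/in; adequate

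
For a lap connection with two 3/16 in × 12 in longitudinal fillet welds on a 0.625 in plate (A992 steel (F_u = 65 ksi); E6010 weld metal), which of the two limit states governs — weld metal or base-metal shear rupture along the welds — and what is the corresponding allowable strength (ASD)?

E60XX → F_EXX = 60 ksi.
t_e = 0.707 × 0.1875 = 0.1326 in; L = 24 in.
Weld metal: R_n/Ω = (1/2.0) × 0.6 × 60 × 0.1326 × 24 = 57.27 kip.
Base metal (shear rupture): R_n/Ω = (1/2.0) × 0.6 × 65 × 0.625 × 24 = 292.5 kip.
Governing: weld metal.

R_n/Ω ≈ 57.3 kip (weld metal governs)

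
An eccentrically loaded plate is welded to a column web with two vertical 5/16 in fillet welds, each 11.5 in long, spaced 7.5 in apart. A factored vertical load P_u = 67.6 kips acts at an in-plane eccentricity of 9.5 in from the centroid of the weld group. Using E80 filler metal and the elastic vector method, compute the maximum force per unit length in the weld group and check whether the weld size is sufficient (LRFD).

E80XX → F_EXX = 80 ksi.
Total weld length L_w = 23 in. Treat welds as unit-width lines.
Polar moment about centroid: J = 2[d³/12 + d(b/2)²] = 2[11.5³/12 + 11.5×3.75²] = 576.9 in³.
Direct shear f_v = P/L_w = 67.6 / 23 = 2.939 kip/in (vertical).
Torsion M = P·e = 67.6 × 9.5 = 642.2 kip·in.
Critical point at (x, y) = (3.75, 5.75) from centroid. f_tx = M·y/J = 6.401 kip/in; f_ty = M·x/J = 4.174 kip/in.
Resultant f_max = √[f_tx² + (f_v + f_ty)²] = √[6.401² + (2.939 + 4.174)²] = 9.569 kip/in.
Capacity per unit length: φr_n = 0.75 × 0.6 × 80 × (0.707 × 0.3125) = 7.954 kip/in.
9.569 > 7.954 → NOT adequate.

f_max ≈ 9.57 kip/in; NOT adequate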